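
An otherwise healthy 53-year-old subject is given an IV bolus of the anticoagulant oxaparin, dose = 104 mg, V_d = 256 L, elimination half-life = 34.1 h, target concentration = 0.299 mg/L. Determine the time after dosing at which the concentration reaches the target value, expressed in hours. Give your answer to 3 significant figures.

15.1 h

C₀ = Dose / Vd = 104.0 / 256 = 0.4063 mg/L
k = ln2 / t½ = 0.693147 / 34.1 = 0.02033 h⁻¹
t = ln(C₀ / C) / k = ln(0.4063 / 0.299) / 0.02033
  = ln(1.359) / 0.02033 = 0.3067 / 0.02033 = 15.09 h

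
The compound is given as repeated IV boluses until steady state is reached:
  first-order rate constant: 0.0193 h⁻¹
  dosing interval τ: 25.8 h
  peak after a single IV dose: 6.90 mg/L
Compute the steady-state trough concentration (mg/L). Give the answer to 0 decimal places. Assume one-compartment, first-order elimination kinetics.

e^(−kτ) = e^(−0.01930 × 25.8) = 0.6078
Accumulation ratio R = 1 / (1 − e^(−kτ)) = 1 / (1 − 0.6078) = 2.550
Steady-state trough = C₀ × R × e^(−kτ) = 6.90 × 2.550 × 0.6078 = 10.69 mg/L

11 mg/L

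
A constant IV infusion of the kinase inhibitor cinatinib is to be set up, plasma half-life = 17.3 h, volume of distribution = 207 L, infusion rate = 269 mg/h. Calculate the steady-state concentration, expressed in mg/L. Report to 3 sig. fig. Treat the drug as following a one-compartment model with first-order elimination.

k = ln2 / t½ = 0.693147 / 17.3 = 0.04007 h⁻¹
CL = k × Vd = 0.04007 × 207 = 8.294 L/h
At steady state Css = R₀ / CL = 269 / 8.294 = 32.43 mg/L

32.4 mg/L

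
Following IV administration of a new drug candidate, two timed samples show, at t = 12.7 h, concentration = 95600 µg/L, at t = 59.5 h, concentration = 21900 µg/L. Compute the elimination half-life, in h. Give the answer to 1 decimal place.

k = ln(C₁/C₂) / (t₂ − t₁) = ln(95600/21900) / (59.5 − 12.7)
  = 1.474 / 46.80 = 0.03150 h⁻¹
t½ = ln2 / k = 0.693147 / 0.03150 = 22.00 h

22.0 h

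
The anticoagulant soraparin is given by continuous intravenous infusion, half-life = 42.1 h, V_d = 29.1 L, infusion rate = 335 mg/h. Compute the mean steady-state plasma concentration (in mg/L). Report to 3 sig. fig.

699 mg/L

k = ln2 / t½ = 0.693147 / 42.1 = 0.01646 h⁻¹
CL = k × Vd = 0.01646 × 29.1 = 0.4790 L/h
At steady state Css = R₀ / CL = 335 / 0.4790 = 699.4 mg/L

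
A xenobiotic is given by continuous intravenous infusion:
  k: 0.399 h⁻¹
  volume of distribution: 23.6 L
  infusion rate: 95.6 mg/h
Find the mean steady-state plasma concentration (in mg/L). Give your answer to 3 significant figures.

CL = k × Vd = 0.3990 × 23.6 = 9.416 L/h
At steady state Css = R₀ / CL = 95.6 / 9.416 = 10.15 mg/L

10.2 mg/L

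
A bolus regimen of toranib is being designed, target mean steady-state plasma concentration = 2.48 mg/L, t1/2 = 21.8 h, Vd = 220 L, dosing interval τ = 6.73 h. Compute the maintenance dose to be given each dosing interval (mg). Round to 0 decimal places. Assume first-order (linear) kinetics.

117 mg

k = ln2 / t½ = 0.693147 / 21.8 = 0.03180 h⁻¹
CL = k × Vd = 0.03180 × 220 = 6.996 L/h
At steady state, Dose/τ = Css × CL.
Dose = Css × CL × τ = 2.48 × 6.996 × 6.73 = 116.8 mg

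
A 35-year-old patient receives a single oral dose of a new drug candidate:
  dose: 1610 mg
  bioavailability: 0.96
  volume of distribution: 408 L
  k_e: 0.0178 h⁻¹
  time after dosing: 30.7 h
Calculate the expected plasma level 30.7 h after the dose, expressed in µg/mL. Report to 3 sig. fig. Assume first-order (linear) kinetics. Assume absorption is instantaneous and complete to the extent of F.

Amount reaching circulation = F × Dose = 0.96 × 1610 = 1546 mg
C₀ = F·Dose / Vd = 1546 / 408 = 3.789 mg/L
C = C₀ · e^(−k·t) = 3.789 × e^(−0.01780 × 30.7)
  = 3.789 × 0.5790 = 2.194 mg/L
(2.194 mg/L = 2.194 µg/mL)

2.19 µg/mL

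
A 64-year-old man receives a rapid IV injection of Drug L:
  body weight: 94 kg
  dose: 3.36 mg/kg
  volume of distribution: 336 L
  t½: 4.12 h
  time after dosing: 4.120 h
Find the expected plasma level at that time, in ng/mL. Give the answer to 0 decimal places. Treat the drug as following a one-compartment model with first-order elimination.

Total dose = 3.36 × 94 = 315.8 mg
C₀ = Dose / Vd = 315.8 / 336 = 0.9399 mg/L
k = ln2 / t½ = 0.693147 / 4.12 = 0.1682 h⁻¹
t / t½ = 4.120 / 4.12 = 1 half-lives
C = C₀ × (1/2)^1 = 0.9399 × 0.5000 = 0.4700 mg/L
Convert: 0.4700 mg/L × 1000 = 470.0 ng/mL

470 ng/mL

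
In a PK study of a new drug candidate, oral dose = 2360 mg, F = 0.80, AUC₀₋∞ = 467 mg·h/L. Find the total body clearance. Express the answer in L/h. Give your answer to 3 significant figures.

CL = F·Dose / AUC = 0.80 × 2360 / 467 = 4.043 L/h

4.04 L/h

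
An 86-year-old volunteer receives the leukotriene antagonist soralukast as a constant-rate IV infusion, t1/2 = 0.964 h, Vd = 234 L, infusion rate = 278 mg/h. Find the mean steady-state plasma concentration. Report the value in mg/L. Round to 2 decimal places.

1.65 mg/L

k = ln2 / t½ = 0.693147 / 0.964 = 0.7190 h⁻¹
CL = k × Vd = 0.7190 × 234 = 168.2 L/h
At steady state Css = R₀ / CL = 278 / 168.2 = 1.653 mg/L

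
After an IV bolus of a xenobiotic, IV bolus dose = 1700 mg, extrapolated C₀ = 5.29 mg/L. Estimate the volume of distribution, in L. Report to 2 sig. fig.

Vd = Dose / C₀ = 1700 / 5.29 = 321.4 L

320 L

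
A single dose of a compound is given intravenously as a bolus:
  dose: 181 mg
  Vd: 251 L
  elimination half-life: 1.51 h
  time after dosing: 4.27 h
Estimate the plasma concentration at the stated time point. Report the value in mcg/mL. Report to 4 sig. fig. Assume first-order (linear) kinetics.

0.1016 mcg/mL

C₀ = Dose / Vd = 181.0 / 251 = 0.7211 mg/L
k = ln2 / t½ = 0.693147 / 1.51 = 0.4590 h⁻¹
C = C₀ · e^(−k·t) = 0.7211 × e^(−0.4590 × 4.27)
  = 0.7211 × 0.1409 = 0.1016 mg/L
(0.1016 mg/L = 0.1016 mcg/mL)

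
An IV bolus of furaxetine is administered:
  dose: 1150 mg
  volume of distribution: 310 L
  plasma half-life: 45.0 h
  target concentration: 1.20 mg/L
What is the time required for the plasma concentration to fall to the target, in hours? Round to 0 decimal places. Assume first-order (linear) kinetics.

C₀ = Dose / Vd = 1150 / 310 = 3.710 mg/L
k = ln2 / t½ = 0.693147 / 45.0 = 0.01540 h⁻¹
t = ln(C₀ / C) / k = ln(3.710 / 1.20) / 0.01540
  = ln(3.092) / 0.01540 = 1.129 / 0.01540 = 73.31 h

73 h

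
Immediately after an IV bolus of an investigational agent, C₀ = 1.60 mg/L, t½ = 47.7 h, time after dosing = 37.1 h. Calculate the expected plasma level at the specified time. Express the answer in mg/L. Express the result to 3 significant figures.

0.933 mg/L

k = ln2 / t½ = 0.693147 / 47.7 = 0.01453 h⁻¹
C = C₀ · e^(−k·t) = 1.600 × e^(−0.01453 × 37.1)
  = 1.600 × 0.5833 = 0.9333 mg/L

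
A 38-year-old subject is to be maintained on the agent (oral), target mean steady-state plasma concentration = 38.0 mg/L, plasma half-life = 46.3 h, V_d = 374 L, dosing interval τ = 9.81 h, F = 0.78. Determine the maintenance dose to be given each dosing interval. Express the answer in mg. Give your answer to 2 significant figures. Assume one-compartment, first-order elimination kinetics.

2700 mg

k = ln2 / t½ = 0.693147 / 46.3 = 0.01497 h⁻¹
CL = k × Vd = 0.01497 × 374 = 5.599 L/h
At steady state, F × (Dose/τ) = Css × CL.
Dose = Css × CL × τ / F = 38.0 × 5.599 × 9.81 / 0.78 = 2676 mg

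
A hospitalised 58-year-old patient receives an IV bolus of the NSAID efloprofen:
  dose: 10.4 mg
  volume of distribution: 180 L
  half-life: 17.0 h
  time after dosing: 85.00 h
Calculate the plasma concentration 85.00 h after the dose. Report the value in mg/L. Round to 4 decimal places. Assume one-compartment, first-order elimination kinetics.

C₀ = Dose / Vd = 10.40 / 180 = 0.05778 mg/L
k = ln2 / t½ = 0.693147 / 17.0 = 0.04077 h⁻¹
t / t½ = 85.00 / 17.0 = 5 half-lives
C = C₀ × (1/2)^5 = 0.05778 × 0.03125 = 0.001806 mg/L

0.0018 mg/L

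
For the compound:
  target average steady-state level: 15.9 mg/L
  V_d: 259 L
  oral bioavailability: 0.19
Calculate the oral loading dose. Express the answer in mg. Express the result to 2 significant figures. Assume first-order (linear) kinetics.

22000 mg

LD = Css × Vd / F = 15.9 × 259 / 0.19 = 21670 mg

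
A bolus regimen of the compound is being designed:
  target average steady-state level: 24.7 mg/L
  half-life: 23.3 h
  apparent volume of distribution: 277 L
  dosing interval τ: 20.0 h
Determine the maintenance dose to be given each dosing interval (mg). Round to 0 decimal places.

4071 mg

k = ln2 / t½ = 0.693147 / 23.3 = 0.02975 h⁻¹
CL = k × Vd = 0.02975 × 277 = 8.241 L/h
At steady state, Dose/τ = Css × CL.
Dose = Css × CL × τ = 24.7 × 8.241 × 20.0 = 4071 mg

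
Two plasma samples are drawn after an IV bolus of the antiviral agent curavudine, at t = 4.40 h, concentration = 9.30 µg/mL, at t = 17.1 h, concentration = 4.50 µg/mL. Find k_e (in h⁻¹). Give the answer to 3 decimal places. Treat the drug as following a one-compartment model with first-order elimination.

0.057 h⁻¹

k = ln(C₁/C₂) / (t₂ − t₁) = ln(9.30/4.50) / (17.1 − 4.40)
  = 0.7259 / 12.70 = 0.05716 h⁻¹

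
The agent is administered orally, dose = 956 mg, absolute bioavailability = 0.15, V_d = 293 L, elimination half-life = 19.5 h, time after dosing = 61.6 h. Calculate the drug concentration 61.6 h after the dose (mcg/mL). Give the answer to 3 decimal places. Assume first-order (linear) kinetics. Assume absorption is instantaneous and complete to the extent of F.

0.055 mcg/mL

Amount reaching circulation = F × Dose = 0.15 × 956.0 = 143.4 mg
C₀ = F·Dose / Vd = 143.4 / 293 = 0.4894 mg/L
k = ln2 / t½ = 0.693147 / 19.5 = 0.03555 h⁻¹
C = C₀ · e^(−k·t) = 0.4894 × e^(−0.03555 × 61.6)
  = 0.4894 × 0.1119 = 0.05476 mg/L
(0.05476 mg/L = 0.05476 mcg/mL)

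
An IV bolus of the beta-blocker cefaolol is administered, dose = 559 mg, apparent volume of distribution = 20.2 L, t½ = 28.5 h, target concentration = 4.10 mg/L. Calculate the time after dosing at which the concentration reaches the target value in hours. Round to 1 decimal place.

78.5 h

C₀ = Dose / Vd = 559.0 / 20.2 = 27.67 mg/L
k = ln2 / t½ = 0.693147 / 28.5 = 0.02432 h⁻¹
t = ln(C₀ / C) / k = ln(27.67 / 4.10) / 0.02432
  = ln(6.749) / 0.02432 = 1.909 / 0.02432 = 78.50 h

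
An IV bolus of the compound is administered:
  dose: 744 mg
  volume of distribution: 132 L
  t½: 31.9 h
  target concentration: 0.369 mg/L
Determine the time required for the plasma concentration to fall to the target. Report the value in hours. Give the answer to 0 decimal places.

C₀ = Dose / Vd = 744.0 / 132 = 5.636 mg/L
k = ln2 / t½ = 0.693147 / 31.9 = 0.02173 h⁻¹
t = ln(C₀ / C) / k = ln(5.636 / 0.369) / 0.02173
  = ln(15.27) / 0.02173 = 2.726 / 0.02173 = 125.4 h

125 h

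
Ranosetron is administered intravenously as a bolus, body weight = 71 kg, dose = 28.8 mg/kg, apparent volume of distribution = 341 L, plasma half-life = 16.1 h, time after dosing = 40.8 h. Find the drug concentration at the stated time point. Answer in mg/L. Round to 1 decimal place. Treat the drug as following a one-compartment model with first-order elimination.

Total dose = 28.8 × 71 = 2045 mg
C₀ = Dose / Vd = 2045 / 341 = 5.997 mg/L
k = ln2 / t½ = 0.693147 / 16.1 = 0.04305 h⁻¹
C = C₀ · e^(−k·t) = 5.997 × e^(−0.04305 × 40.8)
  = 5.997 × 0.1727 = 1.036 mg/L

1.0 mg/L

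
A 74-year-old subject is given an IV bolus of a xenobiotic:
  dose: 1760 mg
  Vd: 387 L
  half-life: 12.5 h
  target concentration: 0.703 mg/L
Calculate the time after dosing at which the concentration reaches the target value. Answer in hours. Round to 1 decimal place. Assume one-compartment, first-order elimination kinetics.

33.7 h

C₀ = Dose / Vd = 1760 / 387 = 4.548 mg/L
k = ln2 / t½ = 0.693147 / 12.5 = 0.05545 h⁻¹
t = ln(C₀ / C) / k = ln(4.548 / 0.703) / 0.05545
  = ln(6.469) / 0.05545 = 1.867 / 0.05545 = 33.67 h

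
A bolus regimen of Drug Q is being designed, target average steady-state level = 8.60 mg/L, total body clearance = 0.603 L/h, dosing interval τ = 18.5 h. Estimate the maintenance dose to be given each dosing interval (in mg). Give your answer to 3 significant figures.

95.9 mg

At steady state, Dose/τ = Css × CL.
Dose = Css × CL × τ = 8.60 × 0.6030 × 18.5 = 95.94 mg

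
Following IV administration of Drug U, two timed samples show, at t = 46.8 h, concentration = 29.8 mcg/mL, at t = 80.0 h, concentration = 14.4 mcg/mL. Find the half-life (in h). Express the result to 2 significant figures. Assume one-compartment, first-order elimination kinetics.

k = ln(C₁/C₂) / (t₂ − t₁) = ln(29.8/14.4) / (80.0 − 46.8)
  = 0.7273 / 33.20 = 0.02191 h⁻¹
t½ = ln2 / k = 0.693147 / 0.02191 = 31.64 h

32 h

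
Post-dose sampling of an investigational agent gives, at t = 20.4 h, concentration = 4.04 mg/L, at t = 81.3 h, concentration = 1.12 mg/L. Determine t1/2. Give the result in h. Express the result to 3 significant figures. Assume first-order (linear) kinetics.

k = ln(C₁/C₂) / (t₂ − t₁) = ln(4.04/1.12) / (81.3 − 20.4)
  = 1.283 / 60.90 = 0.02107 h⁻¹
t½ = ln2 / k = 0.693147 / 0.02107 = 32.90 h

32.9 h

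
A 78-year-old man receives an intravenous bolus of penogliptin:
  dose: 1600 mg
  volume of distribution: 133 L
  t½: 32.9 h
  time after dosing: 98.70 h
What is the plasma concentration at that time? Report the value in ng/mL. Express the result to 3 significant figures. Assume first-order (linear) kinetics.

C₀ = Dose / Vd = 1600 / 133 = 12.03 mg/L
k = ln2 / t½ = 0.693147 / 32.9 = 0.02107 h⁻¹
t / t½ = 98.70 / 32.9 = 3 half-lives
C = C₀ × (1/2)^3 = 12.03 × 0.1250 = 1.504 mg/L
Convert: 1.504 mg/L × 1000 = 1504 ng/mL

1500 ng/mL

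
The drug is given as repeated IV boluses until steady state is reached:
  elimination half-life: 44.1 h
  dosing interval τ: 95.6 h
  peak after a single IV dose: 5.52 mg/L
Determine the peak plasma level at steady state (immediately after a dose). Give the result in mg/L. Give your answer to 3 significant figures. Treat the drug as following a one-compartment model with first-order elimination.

k = ln2 / t½ = 0.693147 / 44.1 = 0.01572 h⁻¹
e^(−kτ) = e^(−0.01572 × 95.6) = 0.2225
Accumulation ratio R = 1 / (1 − e^(−kτ)) = 1 / (1 − 0.2225) = 1.286
Steady-state peak = C₀ × R = 5.52 × 1.286 = 7.099 mg/L

7.10 mg/L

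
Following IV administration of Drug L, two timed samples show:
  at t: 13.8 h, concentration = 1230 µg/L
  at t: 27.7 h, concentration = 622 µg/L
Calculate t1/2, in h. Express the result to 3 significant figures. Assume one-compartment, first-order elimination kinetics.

k = ln(C₁/C₂) / (t₂ − t₁) = ln(1230/622) / (27.7 − 13.8)
  = 0.6818 / 13.90 = 0.04905 h⁻¹
t½ = ln2 / k = 0.693147 / 0.04905 = 14.13 h

14.1 h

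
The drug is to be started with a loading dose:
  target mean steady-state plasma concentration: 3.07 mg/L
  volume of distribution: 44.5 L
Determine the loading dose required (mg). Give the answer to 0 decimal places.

LD = Css × Vd = 3.07 × 44.5 = 136.6 mg

137 mg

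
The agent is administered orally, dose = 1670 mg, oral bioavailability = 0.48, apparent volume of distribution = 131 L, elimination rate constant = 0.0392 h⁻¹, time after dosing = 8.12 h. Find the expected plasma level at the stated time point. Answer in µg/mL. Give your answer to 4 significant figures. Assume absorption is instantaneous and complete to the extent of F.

Amount reaching circulation = F × Dose = 0.48 × 1670 = 801.6 mg
C₀ = F·Dose / Vd = 801.6 / 131 = 6.119 mg/L
C = C₀ · e^(−k·t) = 6.119 × e^(−0.03920 × 8.12)
  = 6.119 × 0.7274 = 4.451 mg/L
(4.451 mg/L = 4.451 µg/mL)

4.451 µg/mL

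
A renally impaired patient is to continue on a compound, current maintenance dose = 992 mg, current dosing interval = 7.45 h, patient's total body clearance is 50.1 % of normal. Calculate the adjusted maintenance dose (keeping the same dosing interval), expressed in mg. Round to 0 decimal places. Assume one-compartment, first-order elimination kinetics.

To keep the same average steady-state level, dosing rate must scale with clearance.
CL ratio = 50.1 / 100 = 0.5010
New dose (same interval) = 992 × 0.5010 = 497.0 mg

497 mg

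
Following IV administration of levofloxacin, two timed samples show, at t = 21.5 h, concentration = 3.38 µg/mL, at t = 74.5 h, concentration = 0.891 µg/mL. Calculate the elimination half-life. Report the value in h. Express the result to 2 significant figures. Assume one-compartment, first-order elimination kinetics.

k = ln(C₁/C₂) / (t₂ − t₁) = ln(3.38/0.891) / (74.5 − 21.5)
  = 1.333 / 53.00 = 0.02515 h⁻¹
t½ = ln2 / k = 0.693147 / 0.02515 = 27.56 h

28 h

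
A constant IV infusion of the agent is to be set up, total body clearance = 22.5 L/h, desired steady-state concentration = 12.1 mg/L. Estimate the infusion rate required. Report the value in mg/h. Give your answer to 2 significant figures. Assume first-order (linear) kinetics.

270 mg/h

At steady state, infusion rate R₀ = Css × CL = 12.1 × 22.50 = 272.3 mg/h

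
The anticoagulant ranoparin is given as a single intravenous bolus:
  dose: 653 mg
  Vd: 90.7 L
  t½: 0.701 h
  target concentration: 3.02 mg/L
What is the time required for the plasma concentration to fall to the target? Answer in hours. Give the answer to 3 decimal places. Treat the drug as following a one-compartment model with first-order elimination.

C₀ = Dose / Vd = 653.0 / 90.7 = 7.200 mg/L
k = ln2 / t½ = 0.693147 / 0.701 = 0.9888 h⁻¹
t = ln(C₀ / C) / k = ln(7.200 / 3.02) / 0.9888
  = ln(2.384) / 0.9888 = 0.8688 / 0.9888 = 0.8786 h

0.879 h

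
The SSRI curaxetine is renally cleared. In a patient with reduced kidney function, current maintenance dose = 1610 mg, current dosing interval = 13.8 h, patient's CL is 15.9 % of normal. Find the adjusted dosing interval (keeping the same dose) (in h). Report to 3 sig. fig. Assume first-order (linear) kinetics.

To keep the same average steady-state level, dosing rate must scale with clearance.
CL ratio = 15.9 / 100 = 0.1590
New interval (same dose) = 13.8 / 0.1590 = 86.79 h

86.8 h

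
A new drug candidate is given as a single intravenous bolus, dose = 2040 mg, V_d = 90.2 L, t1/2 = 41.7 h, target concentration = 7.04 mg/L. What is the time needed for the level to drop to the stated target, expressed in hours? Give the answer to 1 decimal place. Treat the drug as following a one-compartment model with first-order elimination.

C₀ = Dose / Vd = 2040 / 90.2 = 22.62 mg/L
k = ln2 / t½ = 0.693147 / 41.7 = 0.01662 h⁻¹
t = ln(C₀ / C) / k = ln(22.62 / 7.04) / 0.01662
  = ln(3.213) / 0.01662 = 1.167 / 0.01662 = 70.22 h

70.2 h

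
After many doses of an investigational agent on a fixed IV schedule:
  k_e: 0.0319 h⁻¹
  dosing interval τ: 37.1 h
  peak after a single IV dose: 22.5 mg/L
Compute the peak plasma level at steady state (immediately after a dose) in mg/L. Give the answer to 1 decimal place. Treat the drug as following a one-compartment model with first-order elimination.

32.4 mg/L

e^(−kτ) = e^(−0.03190 × 37.1) = 0.3062
Accumulation ratio R = 1 / (1 − e^(−kτ)) = 1 / (1 − 0.3062) = 1.441
Steady-state peak = C₀ × R = 22.5 × 1.441 = 32.42 mg/L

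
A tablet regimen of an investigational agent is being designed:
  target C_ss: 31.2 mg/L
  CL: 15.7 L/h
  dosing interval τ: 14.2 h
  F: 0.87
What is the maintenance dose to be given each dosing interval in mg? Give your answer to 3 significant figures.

8000 mg

At steady state, F × (Dose/τ) = Css × CL.
Dose = Css × CL × τ / F = 31.2 × 15.70 × 14.2 / 0.87 = 7995 mg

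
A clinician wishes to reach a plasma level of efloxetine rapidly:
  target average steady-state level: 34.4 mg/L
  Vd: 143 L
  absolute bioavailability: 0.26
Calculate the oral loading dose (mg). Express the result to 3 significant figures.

LD = Css × Vd / F = 34.4 × 143 / 0.26 = 18920 mg

18900 mg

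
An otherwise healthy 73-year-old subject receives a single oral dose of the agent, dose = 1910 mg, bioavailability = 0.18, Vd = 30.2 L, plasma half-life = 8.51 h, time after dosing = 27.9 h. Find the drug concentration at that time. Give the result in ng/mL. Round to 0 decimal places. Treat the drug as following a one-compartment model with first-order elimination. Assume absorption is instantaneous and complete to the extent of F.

Amount reaching circulation = F × Dose = 0.18 × 1910 = 343.8 mg
C₀ = F·Dose / Vd = 343.8 / 30.2 = 11.38 mg/L
k = ln2 / t½ = 0.693147 / 8.51 = 0.08145 h⁻¹
C = C₀ · e^(−k·t) = 11.38 × e^(−0.08145 × 27.9)
  = 11.38 × 0.1031 = 1.173 mg/L
Convert: 1.173 mg/L × 1000 = 1173 ng/mL

1173 ng/mL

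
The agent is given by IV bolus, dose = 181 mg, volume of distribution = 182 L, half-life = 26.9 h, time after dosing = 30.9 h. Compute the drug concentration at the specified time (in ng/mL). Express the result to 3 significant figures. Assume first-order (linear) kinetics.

449 ng/mL

C₀ = Dose / Vd = 181.0 / 182 = 0.9945 mg/L
k = ln2 / t½ = 0.693147 / 26.9 = 0.02577 h⁻¹
C = C₀ · e^(−k·t) = 0.9945 × e^(−0.02577 × 30.9)
  = 0.9945 × 0.4510 = 0.4485 mg/L
Convert: 0.4485 mg/L × 1000 = 448.5 ng/mL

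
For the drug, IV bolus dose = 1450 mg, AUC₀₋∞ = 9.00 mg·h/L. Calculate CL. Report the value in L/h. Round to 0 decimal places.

161 L/h

CL = Dose / AUC = 1450 / 9.00 = 161.1 L/h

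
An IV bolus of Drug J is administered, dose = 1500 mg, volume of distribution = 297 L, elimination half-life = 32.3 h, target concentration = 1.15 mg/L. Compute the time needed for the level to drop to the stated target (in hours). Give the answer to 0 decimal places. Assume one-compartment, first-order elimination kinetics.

C₀ = Dose / Vd = 1500 / 297 = 5.051 mg/L
k = ln2 / t½ = 0.693147 / 32.3 = 0.02146 h⁻¹
t = ln(C₀ / C) / k = ln(5.051 / 1.15) / 0.02146
  = ln(4.392) / 0.02146 = 1.480 / 0.02146 = 68.97 h

69 h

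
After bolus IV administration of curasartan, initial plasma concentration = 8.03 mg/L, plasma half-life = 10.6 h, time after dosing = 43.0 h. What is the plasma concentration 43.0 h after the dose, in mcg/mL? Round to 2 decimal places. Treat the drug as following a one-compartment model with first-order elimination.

0.48 mcg/mL

k = ln2 / t½ = 0.693147 / 10.6 = 0.06539 h⁻¹
C = C₀ · e^(−k·t) = 8.030 × e^(−0.06539 × 43.0)
  = 8.030 × 0.06010 = 0.4826 mg/L
(0.4826 mg/L = 0.4826 mcg/mL)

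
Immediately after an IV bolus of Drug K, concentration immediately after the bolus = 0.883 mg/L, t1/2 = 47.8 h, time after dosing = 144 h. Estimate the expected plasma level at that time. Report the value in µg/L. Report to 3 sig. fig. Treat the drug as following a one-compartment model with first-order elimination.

109 µg/L

k = ln2 / t½ = 0.693147 / 47.8 = 0.01450 h⁻¹
C = C₀ · e^(−k·t) = 0.8830 × e^(−0.01450 × 144)
  = 0.8830 × 0.1239 = 0.1094 mg/L
Convert: 0.1094 mg/L × 1000 = 109.4 µg/L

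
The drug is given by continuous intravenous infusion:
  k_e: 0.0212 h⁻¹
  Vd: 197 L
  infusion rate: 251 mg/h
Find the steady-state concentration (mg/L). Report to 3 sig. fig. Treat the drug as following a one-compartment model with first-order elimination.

CL = k × Vd = 0.02120 × 197 = 4.176 L/h
At steady state Css = R₀ / CL = 251 / 4.176 = 60.11 mg/L

60.1 mg/L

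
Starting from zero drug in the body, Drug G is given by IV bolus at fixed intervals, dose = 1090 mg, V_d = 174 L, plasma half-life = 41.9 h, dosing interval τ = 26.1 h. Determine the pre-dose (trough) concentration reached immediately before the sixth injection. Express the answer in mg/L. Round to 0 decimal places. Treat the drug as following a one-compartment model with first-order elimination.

10 mg/L

C₀ per dose = Dose / Vd = 1090 / 174 = 6.264 mg/L
k = ln2 / t½ = 0.693147 / 41.9 = 0.01654 h⁻¹
Fraction remaining after one interval: r = e^(−kτ) = e^(−0.01654 × 26.1) = 0.6494
Before dose 6, 5 doses have been given (aged 1τ, 2τ, 3τ, 4τ, 5τ).
C_trough = C₀ × (r + r² + … + r^5) = C₀ × r(1−r^5)/(1−r)
        = 6.264 × 0.6494 × (1 − 0.1155) / (1 − 0.6494) = 10.26 mg/L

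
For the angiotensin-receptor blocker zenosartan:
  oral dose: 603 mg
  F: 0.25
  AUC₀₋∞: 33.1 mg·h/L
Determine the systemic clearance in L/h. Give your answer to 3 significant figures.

4.55 L/h

CL = F·Dose / AUC = 0.25 × 603 / 33.1 = 4.554 L/h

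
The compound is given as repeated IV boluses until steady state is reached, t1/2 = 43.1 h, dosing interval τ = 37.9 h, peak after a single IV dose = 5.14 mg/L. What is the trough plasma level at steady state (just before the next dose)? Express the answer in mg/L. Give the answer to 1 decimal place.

k = ln2 / t½ = 0.693147 / 43.1 = 0.01608 h⁻¹
e^(−kτ) = e^(−0.01608 × 37.9) = 0.5437
Accumulation ratio R = 1 / (1 − e^(−kτ)) = 1 / (1 − 0.5437) = 2.192
Steady-state trough = C₀ × R × e^(−kτ) = 5.14 × 2.192 × 0.5437 = 6.126 mg/L

6.1 mg/L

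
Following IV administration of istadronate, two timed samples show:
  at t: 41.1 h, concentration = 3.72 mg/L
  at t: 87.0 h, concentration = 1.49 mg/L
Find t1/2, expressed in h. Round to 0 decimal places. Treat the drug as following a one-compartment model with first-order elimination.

k = ln(C₁/C₂) / (t₂ − t₁) = ln(3.72/1.49) / (87.0 − 41.1)
  = 0.9149 / 45.90 = 0.01993 h⁻¹
t½ = ln2 / k = 0.693147 / 0.01993 = 34.78 h

35 h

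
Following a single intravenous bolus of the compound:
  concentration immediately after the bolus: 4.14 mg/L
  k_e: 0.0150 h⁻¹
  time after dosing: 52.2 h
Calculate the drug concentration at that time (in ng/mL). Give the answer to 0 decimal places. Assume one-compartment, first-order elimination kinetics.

1892 ng/mL

C = C₀ · e^(−k·t) = 4.140 × e^(−0.01500 × 52.2)
  = 4.140 × 0.4570 = 1.892 mg/L
Convert: 1.892 mg/L × 1000 = 1892 ng/mL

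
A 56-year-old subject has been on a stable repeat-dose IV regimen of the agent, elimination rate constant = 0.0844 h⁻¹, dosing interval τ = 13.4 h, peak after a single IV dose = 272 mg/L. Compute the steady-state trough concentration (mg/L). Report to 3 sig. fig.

e^(−kτ) = e^(−0.08440 × 13.4) = 0.3227
Accumulation ratio R = 1 / (1 − e^(−kτ)) = 1 / (1 − 0.3227) = 1.476
Steady-state trough = C₀ × R × e^(−kτ) = 272 × 1.476 × 0.3227 = 129.6 mg/L

130 mg/L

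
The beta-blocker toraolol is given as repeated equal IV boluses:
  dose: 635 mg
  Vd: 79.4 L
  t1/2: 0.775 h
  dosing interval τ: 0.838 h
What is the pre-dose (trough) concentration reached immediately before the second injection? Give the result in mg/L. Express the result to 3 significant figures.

3.78 mg/L

C₀ per dose = Dose / Vd = 635 / 79.4 = 7.997 mg/L
k = ln2 / t½ = 0.693147 / 0.775 = 0.8944 h⁻¹
Fraction remaining after one interval: r = e^(−kτ) = e^(−0.8944 × 0.838) = 0.4726
Before dose 2, 1 dose has been given (aged 1τ).
C_trough = C₀ × r = 7.997 × 0.4726 = 3.779 mg/L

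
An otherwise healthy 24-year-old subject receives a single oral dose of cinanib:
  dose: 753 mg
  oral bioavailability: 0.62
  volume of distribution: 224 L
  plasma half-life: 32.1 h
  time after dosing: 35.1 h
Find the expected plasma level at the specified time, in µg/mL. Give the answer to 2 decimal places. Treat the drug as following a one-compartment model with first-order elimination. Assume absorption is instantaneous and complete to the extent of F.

0.98 µg/mL

Amount reaching circulation = F × Dose = 0.62 × 753.0 = 466.9 mg
C₀ = F·Dose / Vd = 466.9 / 224 = 2.084 mg/L
k = ln2 / t½ = 0.693147 / 32.1 = 0.02159 h⁻¹
C = C₀ · e^(−k·t) = 2.084 × e^(−0.02159 × 35.1)
  = 2.084 × 0.4687 = 0.9768 mg/L
(0.9768 mg/L = 0.9768 µg/mL)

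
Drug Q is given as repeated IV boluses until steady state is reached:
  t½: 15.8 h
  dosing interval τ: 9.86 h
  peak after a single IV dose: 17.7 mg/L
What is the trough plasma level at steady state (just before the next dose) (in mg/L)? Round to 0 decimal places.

33 mg/L

k = ln2 / t½ = 0.693147 / 15.8 = 0.04387 h⁻¹
e^(−kτ) = e^(−0.04387 × 9.86) = 0.6488
Accumulation ratio R = 1 / (1 − e^(−kτ)) = 1 / (1 − 0.6488) = 2.847
Steady-state trough = C₀ × R × e^(−kτ) = 17.7 × 2.847 × 0.6488 = 32.69 mg/L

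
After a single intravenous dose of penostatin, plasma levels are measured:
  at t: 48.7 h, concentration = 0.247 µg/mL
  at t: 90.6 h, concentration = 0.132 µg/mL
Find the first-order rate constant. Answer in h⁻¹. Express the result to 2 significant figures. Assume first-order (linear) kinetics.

0.015 h⁻¹

k = ln(C₁/C₂) / (t₂ − t₁) = ln(0.247/0.132) / (90.6 − 48.7)
  = 0.6266 / 41.90 = 0.01495 h⁻¹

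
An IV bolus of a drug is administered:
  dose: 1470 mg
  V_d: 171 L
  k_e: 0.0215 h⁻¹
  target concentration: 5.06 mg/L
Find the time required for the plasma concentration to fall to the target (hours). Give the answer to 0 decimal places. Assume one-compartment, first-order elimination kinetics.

C₀ = Dose / Vd = 1470 / 171 = 8.596 mg/L
t = ln(C₀ / C) / k = ln(8.596 / 5.06) / 0.02150
  = ln(1.699) / 0.02150 = 0.5300 / 0.02150 = 24.65 h

25 h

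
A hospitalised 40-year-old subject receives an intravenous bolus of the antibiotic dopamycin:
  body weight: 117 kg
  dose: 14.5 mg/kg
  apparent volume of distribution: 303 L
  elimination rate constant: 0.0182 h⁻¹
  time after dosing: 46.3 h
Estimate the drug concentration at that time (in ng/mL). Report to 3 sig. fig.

Total dose = 14.5 × 117 = 1697 mg
C₀ = Dose / Vd = 1697 / 303 = 5.601 mg/L
C = C₀ · e^(−k·t) = 5.601 × e^(−0.01820 × 46.3)
  = 5.601 × 0.4306 = 2.412 mg/L
Convert: 2.412 mg/L × 1000 = 2412 ng/mL

2410 ng/mL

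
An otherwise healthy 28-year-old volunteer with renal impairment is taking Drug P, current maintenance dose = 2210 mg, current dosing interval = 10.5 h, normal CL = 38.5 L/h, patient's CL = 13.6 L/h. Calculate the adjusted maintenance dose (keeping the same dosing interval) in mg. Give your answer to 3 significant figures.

781 mg

To keep the same average steady-state level, dosing rate must scale with clearance.
CL ratio = 13.6 / 38.5 = 0.3532
New dose (same interval) = 2210 × 0.3532 = 780.6 mg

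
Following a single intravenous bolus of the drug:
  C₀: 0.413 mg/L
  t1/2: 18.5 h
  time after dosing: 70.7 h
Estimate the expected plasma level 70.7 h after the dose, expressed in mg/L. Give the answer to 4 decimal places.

k = ln2 / t½ = 0.693147 / 18.5 = 0.03747 h⁻¹
C = C₀ · e^(−k·t) = 0.4130 × e^(−0.03747 × 70.7)
  = 0.4130 × 0.07071 = 0.02920 mg/L

0.0292 mg/L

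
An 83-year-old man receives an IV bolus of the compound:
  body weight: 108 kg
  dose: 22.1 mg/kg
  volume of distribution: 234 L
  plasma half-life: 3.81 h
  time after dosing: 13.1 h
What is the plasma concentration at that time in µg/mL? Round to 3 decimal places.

0.941 µg/mL

Total dose = 22.1 × 108 = 2387 mg
C₀ = Dose / Vd = 2387 / 234 = 10.20 mg/L
k = ln2 / t½ = 0.693147 / 3.81 = 0.1819 h⁻¹
C = C₀ · e^(−k·t) = 10.20 × e^(−0.1819 × 13.1)
  = 10.20 × 0.09228 = 0.9413 mg/L
(0.9413 mg/L = 0.9413 µg/mL)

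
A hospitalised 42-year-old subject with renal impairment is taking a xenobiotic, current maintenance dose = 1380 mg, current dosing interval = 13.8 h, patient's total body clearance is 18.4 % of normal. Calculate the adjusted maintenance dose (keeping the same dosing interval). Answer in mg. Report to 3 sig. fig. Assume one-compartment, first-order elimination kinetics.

To keep the same average steady-state level, dosing rate must scale with clearance.
CL ratio = 18.4 / 100 = 0.1840
New dose (same interval) = 1380 × 0.1840 = 253.9 mg

254 mg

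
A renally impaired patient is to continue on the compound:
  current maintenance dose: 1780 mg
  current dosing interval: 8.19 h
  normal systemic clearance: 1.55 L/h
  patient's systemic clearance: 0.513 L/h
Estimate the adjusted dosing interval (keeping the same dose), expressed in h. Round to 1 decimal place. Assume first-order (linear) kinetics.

To keep the same average steady-state level, dosing rate must scale with clearance.
CL ratio = 0.513 / 1.55 = 0.3310
New interval (same dose) = 8.19 / 0.3310 = 24.74 h

24.7 h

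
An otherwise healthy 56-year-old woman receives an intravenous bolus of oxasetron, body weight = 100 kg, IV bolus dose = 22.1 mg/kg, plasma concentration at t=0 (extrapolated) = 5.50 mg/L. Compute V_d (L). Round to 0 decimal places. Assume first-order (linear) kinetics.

Dose = 22.1 × 100 = 2210 mg
Vd = Dose / C₀ = 2210 / 5.50 = 401.8 L

402 L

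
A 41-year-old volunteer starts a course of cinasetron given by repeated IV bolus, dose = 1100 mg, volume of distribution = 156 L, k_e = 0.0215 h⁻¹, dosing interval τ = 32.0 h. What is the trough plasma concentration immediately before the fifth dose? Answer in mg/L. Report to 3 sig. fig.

C₀ per dose = Dose / Vd = 1100 / 156 = 7.051 mg/L
Fraction remaining after one interval: r = e^(−kτ) = e^(−0.02150 × 32.0) = 0.5026
Before dose 5, 4 doses have been given (aged 1τ, 2τ, 3τ, 4τ).
C_trough = C₀ × (r + r² + … + r^4) = C₀ × r(1−r^4)/(1−r)
        = 7.051 × 0.5026 × (1 − 0.06381) / (1 − 0.5026) = 6.670 mg/L

6.67 mg/L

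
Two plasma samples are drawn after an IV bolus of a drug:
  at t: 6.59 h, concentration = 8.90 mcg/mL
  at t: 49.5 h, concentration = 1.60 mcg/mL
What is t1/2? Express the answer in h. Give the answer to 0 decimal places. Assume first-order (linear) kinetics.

k = ln(C₁/C₂) / (t₂ − t₁) = ln(8.90/1.60) / (49.5 − 6.59)
  = 1.716 / 42.91 = 0.03999 h⁻¹
t½ = ln2 / k = 0.693147 / 0.03999 = 17.33 h

17 h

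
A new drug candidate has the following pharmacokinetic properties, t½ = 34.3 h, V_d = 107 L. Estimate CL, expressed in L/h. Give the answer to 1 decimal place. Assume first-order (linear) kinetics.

k = ln2 / t½ = 0.693147 / 34.3 = 0.02021 h⁻¹
CL = k × Vd = 0.02021 × 107 = 2.162 L/h

2.2 L/h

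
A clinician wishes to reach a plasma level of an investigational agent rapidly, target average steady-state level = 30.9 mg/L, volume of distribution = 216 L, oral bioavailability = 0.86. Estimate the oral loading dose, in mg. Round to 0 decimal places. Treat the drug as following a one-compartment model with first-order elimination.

LD = Css × Vd / F = 30.9 × 216 / 0.86 = 7761 mg

7761 mg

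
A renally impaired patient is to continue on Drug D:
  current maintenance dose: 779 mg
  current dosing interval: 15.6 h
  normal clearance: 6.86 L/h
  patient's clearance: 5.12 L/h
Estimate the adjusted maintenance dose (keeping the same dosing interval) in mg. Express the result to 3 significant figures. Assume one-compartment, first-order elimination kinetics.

581 mg

To keep the same average steady-state level, dosing rate must scale with clearance.
CL ratio = 5.12 / 6.86 = 0.7464
New dose (same interval) = 779 × 0.7464 = 581.4 mg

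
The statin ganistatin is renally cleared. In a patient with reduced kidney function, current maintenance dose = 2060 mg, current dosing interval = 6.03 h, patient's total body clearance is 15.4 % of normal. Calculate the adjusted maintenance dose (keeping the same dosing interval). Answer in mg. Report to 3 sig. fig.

317 mg

To keep the same average steady-state level, dosing rate must scale with clearance.
CL ratio = 15.4 / 100 = 0.1540
New dose (same interval) = 2060 × 0.1540 = 317.2 mg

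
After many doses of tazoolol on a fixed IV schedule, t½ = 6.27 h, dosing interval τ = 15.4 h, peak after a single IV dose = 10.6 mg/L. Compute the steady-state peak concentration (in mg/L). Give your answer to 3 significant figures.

k = ln2 / t½ = 0.693147 / 6.27 = 0.1105 h⁻¹
e^(−kτ) = e^(−0.1105 × 15.4) = 0.1824
Accumulation ratio R = 1 / (1 − e^(−kτ)) = 1 / (1 − 0.1824) = 1.223
Steady-state peak = C₀ × R = 10.6 × 1.223 = 12.96 mg/L

13.0 mg/L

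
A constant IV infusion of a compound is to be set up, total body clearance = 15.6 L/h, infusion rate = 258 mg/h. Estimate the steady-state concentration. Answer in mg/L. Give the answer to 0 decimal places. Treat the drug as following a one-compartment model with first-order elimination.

At steady state Css = R₀ / CL = 258 / 15.60 = 16.54 mg/L

17 mg/L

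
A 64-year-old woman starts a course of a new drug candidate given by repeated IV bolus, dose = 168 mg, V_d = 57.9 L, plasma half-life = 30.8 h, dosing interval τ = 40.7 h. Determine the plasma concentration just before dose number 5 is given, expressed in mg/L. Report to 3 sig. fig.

1.89 mg/L

C₀ per dose = Dose / Vd = 168 / 57.9 = 2.902 mg/L
k = ln2 / t½ = 0.693147 / 30.8 = 0.02250 h⁻¹
Fraction remaining after one interval: r = e^(−kτ) = e^(−0.02250 × 40.7) = 0.4002
Before dose 5, 4 doses have been given (aged 1τ, 2τ, 3τ, 4τ).
C_trough = C₀ × (r + r² + … + r^4) = C₀ × r(1−r^4)/(1−r)
        = 2.902 × 0.4002 × (1 − 0.02565) / (1 − 0.4002) = 1.887 mg/L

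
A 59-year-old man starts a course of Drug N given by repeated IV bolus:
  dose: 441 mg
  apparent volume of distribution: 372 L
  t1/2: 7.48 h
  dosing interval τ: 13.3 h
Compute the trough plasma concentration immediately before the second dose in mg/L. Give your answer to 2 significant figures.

C₀ per dose = Dose / Vd = 441 / 372 = 1.185 mg/L
k = ln2 / t½ = 0.693147 / 7.48 = 0.09267 h⁻¹
Fraction remaining after one interval: r = e^(−kτ) = e^(−0.09267 × 13.3) = 0.2916
Before dose 2, 1 dose has been given (aged 1τ).
C_trough = C₀ × r = 1.185 × 0.2916 = 0.3455 mg/L

0.35 mg/L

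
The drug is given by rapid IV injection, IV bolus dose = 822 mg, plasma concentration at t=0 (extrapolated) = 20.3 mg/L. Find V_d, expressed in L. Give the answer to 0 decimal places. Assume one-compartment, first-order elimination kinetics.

40 L

Vd = Dose / C₀ = 822.0 / 20.3 = 40.49 L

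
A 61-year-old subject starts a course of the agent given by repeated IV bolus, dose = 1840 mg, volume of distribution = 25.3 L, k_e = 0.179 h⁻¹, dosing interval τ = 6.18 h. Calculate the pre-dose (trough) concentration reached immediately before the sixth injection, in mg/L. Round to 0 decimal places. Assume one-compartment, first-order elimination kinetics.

C₀ per dose = Dose / Vd = 1840 / 25.3 = 72.73 mg/L
Fraction remaining after one interval: r = e^(−kτ) = e^(−0.1790 × 6.18) = 0.3308
Before dose 6, 5 doses have been given (aged 1τ, 2τ, 3τ, 4τ, 5τ).
C_trough = C₀ × (r + r² + … + r^5) = C₀ × r(1−r^5)/(1−r)
        = 72.73 × 0.3308 × (1 − 0.003961) / (1 − 0.3308) = 35.81 mg/L

36 mg/L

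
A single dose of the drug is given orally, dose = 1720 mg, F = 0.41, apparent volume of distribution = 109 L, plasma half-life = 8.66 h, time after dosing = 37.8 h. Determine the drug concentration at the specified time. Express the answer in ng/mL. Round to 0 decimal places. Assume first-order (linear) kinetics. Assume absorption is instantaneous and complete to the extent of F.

Amount reaching circulation = F × Dose = 0.41 × 1720 = 705.2 mg
C₀ = F·Dose / Vd = 705.2 / 109 = 6.470 mg/L
k = ln2 / t½ = 0.693147 / 8.66 = 0.08004 h⁻¹
C = C₀ · e^(−k·t) = 6.470 × e^(−0.08004 × 37.8)
  = 6.470 × 0.04853 = 0.3140 mg/L
Convert: 0.3140 mg/L × 1000 = 314.0 ng/mL

314 ng/mL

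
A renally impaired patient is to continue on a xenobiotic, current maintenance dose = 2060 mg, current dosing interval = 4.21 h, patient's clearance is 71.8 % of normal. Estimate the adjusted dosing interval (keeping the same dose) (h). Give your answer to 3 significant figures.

To keep the same average steady-state level, dosing rate must scale with clearance.
CL ratio = 71.8 / 100 = 0.7180
New interval (same dose) = 4.21 / 0.7180 = 5.864 h

5.86 h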